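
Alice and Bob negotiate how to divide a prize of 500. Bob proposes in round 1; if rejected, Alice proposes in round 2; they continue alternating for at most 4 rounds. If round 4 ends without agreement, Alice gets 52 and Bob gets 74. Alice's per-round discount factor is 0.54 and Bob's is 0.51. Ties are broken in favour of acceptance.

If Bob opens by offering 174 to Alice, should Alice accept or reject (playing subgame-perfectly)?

Work out Alice's continuation value if the offer is rejected.
Round 4 (Alice proposes): Bob gets 74 if talks fail, so Alice offers 74 and keeps 426.
Round 3 (Bob proposes): Alice can get 426 next round, worth 0.54 × 426 = 230.04 now; Bob offers that and keeps 269.96.
Round 2 (Alice proposes): Bob can get 269.96 next round, worth 0.51 × 269.96 = 137.6796 now, so Alice offers 137.6796, keeping 362.3204.
So by rejecting in round 1, Alice gets 362.3204 next round, worth 0.54 × 362.3204 = 195.653016 now.
Offer 174 < 195.653016, so Alice rejects.

Reject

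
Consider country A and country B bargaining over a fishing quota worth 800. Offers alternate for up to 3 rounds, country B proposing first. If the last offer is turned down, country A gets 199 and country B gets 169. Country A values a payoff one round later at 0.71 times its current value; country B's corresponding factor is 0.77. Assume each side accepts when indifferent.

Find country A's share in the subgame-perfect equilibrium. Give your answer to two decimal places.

239.43

Round 3 (country B proposes): country A gets 199 if talks fail, so country B offers 199 and keeps 601.
Round 2 (country A proposes): country B can get 601 next round, worth 0.77 × 601 = 462.77 now, so country A offers 462.77, keeping 337.23.
Round 1 (country B proposes): country A can get 337.23 next round, worth 0.71 × 337.23 = 239.4333 now; country B offers that and keeps 560.5667.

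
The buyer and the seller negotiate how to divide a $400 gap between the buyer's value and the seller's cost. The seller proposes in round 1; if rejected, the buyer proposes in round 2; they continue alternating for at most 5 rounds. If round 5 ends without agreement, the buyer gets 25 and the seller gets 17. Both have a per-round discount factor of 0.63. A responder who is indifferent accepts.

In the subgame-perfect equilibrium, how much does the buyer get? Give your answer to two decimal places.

Solve by backward induction from round 5.
Round 5 (the seller proposes): the buyer gets 25 if talks fail, so the seller offers 25 and keeps 375.
Round 4 (the buyer proposes): the seller can get 375 next round, worth 0.63 × 375 = 236.25 now. The buyer offers 236.25 and keeps 400 − 236.25 = 163.75.
Round 3 (the seller proposes): the buyer can get 163.75 next round, worth 0.63 × 163.75 = 103.1625 now. The seller offers 103.1625 and keeps 400 − 103.1625 = 296.8375.
Round 2 (the buyer proposes): the seller can get 296.8375 next round, worth 0.63 × 296.8375 = 187.007625 now, so the buyer offers 187.007625, keeping 212.992375.
Round 1 (the seller proposes): the buyer can get 212.992375 next round, worth 0.63 × 212.992375 = 134.18519625 now, so the seller offers 134.18519625, keeping 265.81480375.

134.19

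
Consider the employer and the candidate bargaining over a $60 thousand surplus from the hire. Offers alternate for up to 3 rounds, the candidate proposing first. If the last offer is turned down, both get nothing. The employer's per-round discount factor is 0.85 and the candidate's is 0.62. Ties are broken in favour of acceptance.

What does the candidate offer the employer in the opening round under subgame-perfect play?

Round 3 (the candidate proposes): rejection yields 0 for the employer; the candidate offers 0 and keeps 60.
Round 2 (the employer proposes): the candidate can get 60 next round, worth 0.62 × 60 = 37.2 now, so the employer offers 37.2, keeping 22.8.
Round 1 (the candidate proposes): the employer can get 22.8 next round, worth 0.85 × 22.8 = 19.38 now. The candidate offers 19.38 and keeps 60 − 19.38 = 40.62.

19.38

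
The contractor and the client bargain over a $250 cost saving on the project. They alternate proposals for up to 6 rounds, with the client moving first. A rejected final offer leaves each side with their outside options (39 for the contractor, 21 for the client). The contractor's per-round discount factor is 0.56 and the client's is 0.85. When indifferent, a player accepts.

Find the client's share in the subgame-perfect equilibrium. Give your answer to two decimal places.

189.95

Round 6 (the contractor proposes): the client gets 21 if talks fail, so the contractor offers 21 and keeps 229.
Round 5 (the client proposes): the contractor can get 229 next round, worth 0.56 × 229 = 128.24 now, so the client offers 128.24, keeping 121.76.
Round 4 (the contractor proposes): the client can get 121.76 next round, worth 0.85 × 121.76 = 103.496 now. The contractor offers 103.496 and keeps 250 − 103.496 = 146.504.
Round 3 (the client proposes): the contractor can get 146.504 next round, worth 0.56 × 146.504 = 82.04224 now, so the client offers 82.04224, keeping 167.95776.
Round 2 (the contractor proposes): the client can get 167.95776 next round, worth 0.85 × 167.95776 = 142.764096 now. The contractor offers 142.764096 and keeps 250 − 142.764096 = 107.235904.
Round 1 (the client proposes): the contractor can get 107.235904 next round, worth 0.56 × 107.235904 = 60.05210624 now, so the client offers 60.05210624, keeping 189.94789376.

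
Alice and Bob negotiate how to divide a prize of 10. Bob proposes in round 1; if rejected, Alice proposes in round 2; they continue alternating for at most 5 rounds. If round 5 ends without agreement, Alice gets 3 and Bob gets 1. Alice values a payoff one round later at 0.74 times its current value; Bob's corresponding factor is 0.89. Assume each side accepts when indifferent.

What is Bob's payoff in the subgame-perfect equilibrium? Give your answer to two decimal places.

7.35

By backward induction:
Round 5 (Bob proposes): Alice gets 3 if talks fail, so Bob offers 3 and keeps 7.
Round 4 (Alice proposes): Bob can get 7 next round, worth 0.89 × 7 = 6.23 now. Alice offers 6.23 and keeps 10 − 6.23 = 3.77.
Round 3 (Bob proposes): Alice can get 3.77 next round, worth 0.74 × 3.77 = 2.7898 now. Bob offers 2.7898 and keeps 10 − 2.7898 = 7.2102.
Round 2 (Alice proposes): Bob can get 7.2102 next round, worth 0.89 × 7.2102 = 6.417078 now. Alice offers 6.417078 and keeps 10 − 6.417078 = 3.582922.
Round 1 (Bob proposes): Alice can get 3.582922 next round, worth 0.74 × 3.582922 = 2.65136228 now. Bob offers 2.65136228 and keeps 10 − 2.65136228 = 7.34863772.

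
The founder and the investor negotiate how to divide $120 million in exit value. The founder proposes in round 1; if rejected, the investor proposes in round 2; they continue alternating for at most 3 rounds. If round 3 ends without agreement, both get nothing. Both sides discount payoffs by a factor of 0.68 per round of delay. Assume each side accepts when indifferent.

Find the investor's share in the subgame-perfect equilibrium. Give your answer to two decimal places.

26.11

Round 3 (the founder proposes): the investor will accept anything ≥ 0, so the founder offers 0 and keeps 120.
Round 2 (the investor proposes): the founder can get 120 next round, worth 0.68 × 120 = 81.6 now. The investor offers 81.6 and keeps 120 − 81.6 = 38.4.
Round 1 (the founder proposes): the investor can get 38.4 next round, worth 0.68 × 38.4 = 26.112 now. The founder offers 26.112 and keeps 120 − 26.112 = 93.888.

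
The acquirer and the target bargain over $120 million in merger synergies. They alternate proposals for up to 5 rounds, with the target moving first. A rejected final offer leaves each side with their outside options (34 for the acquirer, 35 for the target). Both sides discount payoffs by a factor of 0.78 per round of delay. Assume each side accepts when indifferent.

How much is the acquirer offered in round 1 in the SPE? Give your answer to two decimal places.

45.71

Work backward from the last round.
Round 5 (the target proposes): the acquirer gets 34 if talks fail, so the target offers 34 and keeps 86.
Round 4 (the acquirer proposes): the target can get 86 next round, worth 0.78 × 86 = 67.08 now; the acquirer offers that and keeps 52.92.
Round 3 (the target proposes): the acquirer can get 52.92 next round, worth 0.78 × 52.92 = 41.2776 now; the target offers that and keeps 78.7224.
Round 2 (the acquirer proposes): the target can get 78.7224 next round, worth 0.78 × 78.7224 = 61.403472 now, so the acquirer offers 61.403472, keeping 58.596528.
Round 1 (the target proposes): the acquirer can get 58.596528 next round, worth 0.78 × 58.596528 = 45.70529184 now. The target offers 45.70529184 and keeps 120 − 45.70529184 = 74.29470816.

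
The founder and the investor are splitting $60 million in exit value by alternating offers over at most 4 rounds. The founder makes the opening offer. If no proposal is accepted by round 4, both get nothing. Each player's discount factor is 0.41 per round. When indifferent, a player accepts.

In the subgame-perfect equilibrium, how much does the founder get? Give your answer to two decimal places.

Round 4 (the investor proposes): rejection yields 0 for the founder; the investor offers 0 and keeps 60.
Round 3 (the founder proposes): the investor can get 60 next round, worth 0.41 × 60 = 24.6 now; the founder offers that and keeps 35.4.
Round 2 (the investor proposes): the founder can get 35.4 next round, worth 0.41 × 35.4 = 14.514 now, so the investor offers 14.514, keeping 45.486.
Round 1 (the founder proposes): the investor can get 45.486 next round, worth 0.41 × 45.486 = 18.64926 now. The founder offers 18.64926 and keeps 60 − 18.64926 = 41.35074.

41.35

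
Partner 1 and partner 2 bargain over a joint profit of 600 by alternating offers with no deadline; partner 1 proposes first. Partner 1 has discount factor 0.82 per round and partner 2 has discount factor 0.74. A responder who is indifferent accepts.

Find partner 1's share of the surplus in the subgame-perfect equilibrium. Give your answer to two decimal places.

396.74

In a stationary SPE each proposer offers the other exactly their discounted continuation value.
If partner 1 keeps x when proposing and partner 2 keeps y when proposing, then x = 600 − 0.74y and y = 600 − 0.82x.
Solving: x = 600(1 − 0.74) / (1 − 0.82·0.74) = 156 / 0.3932 ≈ 396.7447.
Partner 2 gets 600 − 396.7447 ≈ 203.2553.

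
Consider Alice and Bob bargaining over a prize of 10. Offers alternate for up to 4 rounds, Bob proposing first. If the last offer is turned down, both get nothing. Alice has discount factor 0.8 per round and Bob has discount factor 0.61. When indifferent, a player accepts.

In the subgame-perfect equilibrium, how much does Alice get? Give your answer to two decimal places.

Work backward from the last round.
Round 4 (Alice proposes): Bob will accept anything ≥ 0, so Alice offers 0 and keeps 10.
Round 3 (Bob proposes): Alice can get 10 next round, worth 0.8 × 10 = 8 now; Bob offers that and keeps 2.
Round 2 (Alice proposes): Bob can get 2 next round, worth 0.61 × 2 = 1.22 now; Alice offers that and keeps 8.78.
Round 1 (Bob proposes): Alice can get 8.78 next round, worth 0.8 × 8.78 = 7.024 now, so Bob offers 7.024, keeping 2.976.

7.02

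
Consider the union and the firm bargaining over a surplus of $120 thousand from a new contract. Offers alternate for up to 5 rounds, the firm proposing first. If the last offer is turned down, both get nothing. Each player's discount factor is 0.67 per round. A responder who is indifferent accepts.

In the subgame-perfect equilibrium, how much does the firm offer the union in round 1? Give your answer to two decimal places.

Round 5 (the firm proposes): the union will accept anything ≥ 0, so the firm offers 0 and keeps 120.
Round 4 (the union proposes): the firm can get 120 next round, worth 0.67 × 120 = 80.4 now, so the union offers 80.4, keeping 39.6.
Round 3 (the firm proposes): the union can get 39.6 next round, worth 0.67 × 39.6 = 26.532 now. The firm offers 26.532 and keeps 120 − 26.532 = 93.468.
Round 2 (the union proposes): the firm can get 93.468 next round, worth 0.67 × 93.468 = 62.62356 now; the union offers that and keeps 57.37644.
Round 1 (the firm proposes): the union can get 57.37644 next round, worth 0.67 × 57.37644 = 38.4422148 now. The firm offers 38.4422148 and keeps 120 − 38.4422148 = 81.5577852.

38.44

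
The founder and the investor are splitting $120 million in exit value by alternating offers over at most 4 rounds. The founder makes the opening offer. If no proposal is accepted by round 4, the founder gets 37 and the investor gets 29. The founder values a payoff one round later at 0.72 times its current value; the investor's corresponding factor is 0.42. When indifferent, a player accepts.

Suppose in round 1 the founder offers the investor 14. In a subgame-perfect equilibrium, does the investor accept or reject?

Round 4 (the investor proposes): the founder gets 37 if talks fail, so the investor offers 37 and keeps 83.
Round 3 (the founder proposes): the investor can get 83 next round, worth 0.42 × 83 = 34.86 now; the founder offers that and keeps 85.14.
Round 2 (the investor proposes): the founder can get 85.14 next round, worth 0.72 × 85.14 = 61.3008 now, so the investor offers 61.3008, keeping 58.6992.
So by rejecting in round 1, the investor gets 58.6992 next round, worth 0.42 × 58.6992 = 24.653664 now.
Offer 14 < 24.653664, so the investor rejects.

Reject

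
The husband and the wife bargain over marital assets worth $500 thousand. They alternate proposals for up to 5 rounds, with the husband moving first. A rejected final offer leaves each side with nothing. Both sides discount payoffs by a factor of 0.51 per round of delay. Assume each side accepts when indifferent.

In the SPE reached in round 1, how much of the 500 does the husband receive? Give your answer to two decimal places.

Round 5 (the husband proposes): the wife will accept anything ≥ 0, so the husband offers 0 and keeps 500.
Round 4 (the wife proposes): the husband can get 500 next round, worth 0.51 × 500 = 255 now; the wife offers that and keeps 245.
Round 3 (the husband proposes): the wife can get 245 next round, worth 0.51 × 245 = 124.95 now; the husband offers that and keeps 375.05.
Round 2 (the wife proposes): the husband can get 375.05 next round, worth 0.51 × 375.05 = 191.2755 now; the wife offers that and keeps 308.7245.
Round 1 (the husband proposes): the wife can get 308.7245 next round, worth 0.51 × 308.7245 = 157.449495 now; the husband offers that and keeps 342.550505.

342.55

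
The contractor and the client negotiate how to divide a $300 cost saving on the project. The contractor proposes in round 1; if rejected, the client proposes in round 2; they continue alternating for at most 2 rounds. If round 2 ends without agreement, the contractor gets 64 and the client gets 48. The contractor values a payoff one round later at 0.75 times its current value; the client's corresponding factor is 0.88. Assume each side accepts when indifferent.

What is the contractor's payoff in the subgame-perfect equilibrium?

Round 2 (the client proposes): the contractor gets 64 if talks fail, so the client offers 64 and keeps 236.
Round 1 (the contractor proposes): the client can get 236 next round, worth 0.88 × 236 = 207.68 now; the contractor offers that and keeps 92.32.

92.32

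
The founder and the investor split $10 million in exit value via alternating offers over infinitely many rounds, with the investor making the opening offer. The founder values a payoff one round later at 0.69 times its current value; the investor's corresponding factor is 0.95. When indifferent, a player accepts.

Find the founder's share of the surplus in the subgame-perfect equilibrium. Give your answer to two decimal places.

1.00

When the investor proposes, the founder accepts any offer worth at least 0.69 times what the founder would get by proposing next round; and vice versa.
This gives x = 10 − 0.69y and y = 10 − 0.95x, where x and y are each side's share when it proposes.
Hence (1 − 0.69·0.95)x = 10(1 − 0.69), i.e. 0.3445·x = 3.1.
x ≈ 8.9985; the founder's share is 10 − x ≈ 1.0015.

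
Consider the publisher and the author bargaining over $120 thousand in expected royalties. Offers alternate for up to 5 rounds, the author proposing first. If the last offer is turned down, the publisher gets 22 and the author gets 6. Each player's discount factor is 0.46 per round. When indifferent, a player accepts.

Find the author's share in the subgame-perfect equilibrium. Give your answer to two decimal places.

Work backward from the last round.
Round 5 (the author proposes): the publisher gets 22 if talks fail, so the author offers 22 and keeps 98.
Round 4 (the publisher proposes): the author can get 98 next round, worth 0.46 × 98 = 45.08 now; the publisher offers that and keeps 74.92.
Round 3 (the author proposes): the publisher can get 74.92 next round, worth 0.46 × 74.92 = 34.4632 now. The author offers 34.4632 and keeps 120 − 34.4632 = 85.5368.
Round 2 (the publisher proposes): the author can get 85.5368 next round, worth 0.46 × 85.5368 = 39.346928 now. The publisher offers 39.346928 and keeps 120 − 39.346928 = 80.653072.
Round 1 (the author proposes): the publisher can get 80.653072 next round, worth 0.46 × 80.653072 = 37.10041312 now. The author offers 37.10041312 and keeps 120 − 37.10041312 = 82.89958688.

82.90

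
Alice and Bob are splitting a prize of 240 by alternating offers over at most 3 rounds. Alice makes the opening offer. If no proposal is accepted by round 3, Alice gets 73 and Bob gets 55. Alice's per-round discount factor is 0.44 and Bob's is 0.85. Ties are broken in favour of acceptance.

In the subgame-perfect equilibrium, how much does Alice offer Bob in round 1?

134.81

Round 3 (Alice proposes): Bob gets 55 if talks fail, so Alice offers 55 and keeps 185.
Round 2 (Bob proposes): Alice can get 185 next round, worth 0.44 × 185 = 81.4 now, so Bob offers 81.4, keeping 158.6.
Round 1 (Alice proposes): Bob can get 158.6 next round, worth 0.85 × 158.6 = 134.81 now, so Alice offers 134.81, keeping 105.19.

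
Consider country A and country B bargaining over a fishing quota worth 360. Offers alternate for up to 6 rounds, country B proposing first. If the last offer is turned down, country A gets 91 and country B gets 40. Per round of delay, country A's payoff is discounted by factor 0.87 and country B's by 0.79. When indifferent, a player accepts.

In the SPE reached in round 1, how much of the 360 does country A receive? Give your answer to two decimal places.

242.49

Work backward from the last round.
Round 6 (country A proposes): country B gets 40 if talks fail, so country A offers 40 and keeps 320.
Round 5 (country B proposes): country A can get 320 next round, worth 0.87 × 320 = 278.4 now, so country B offers 278.4, keeping 81.6.
Round 4 (country A proposes): country B can get 81.6 next round, worth 0.79 × 81.6 = 64.464 now, so country A offers 64.464, keeping 295.536.
Round 3 (country B proposes): country A can get 295.536 next round, worth 0.87 × 295.536 = 257.11632 now. Country B offers 257.11632 and keeps 360 − 257.11632 = 102.88368.
Round 2 (country A proposes): country B can get 102.88368 next round, worth 0.79 × 102.88368 = 81.2781072 now, so country A offers 81.2781072, keeping 278.7218928.
Round 1 (country B proposes): country A can get 278.7218928 next round, worth 0.87 × 278.7218928 = 242.488046736 now. Country B offers 242.488046736 and keeps 360 − 242.488046736 = 117.511953264.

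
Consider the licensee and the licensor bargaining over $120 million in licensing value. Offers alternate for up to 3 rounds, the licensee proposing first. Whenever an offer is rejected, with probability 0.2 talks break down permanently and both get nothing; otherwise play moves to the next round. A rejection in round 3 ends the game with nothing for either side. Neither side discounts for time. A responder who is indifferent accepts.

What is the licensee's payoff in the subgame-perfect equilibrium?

Round 3 (the licensee proposes): the licensor will accept anything ≥ 0, so the licensee offers 0 and keeps 120.
Round 2 (the licensor proposes): rejecting gives the licensee an expected 0.8 × 120 = 96; the licensor offers that and keeps 24.
Round 1 (the licensee proposes): rejecting gives the licensor an expected 0.8 × 24 = 19.2, so the licensee offers 19.2, keeping 100.8.

100.8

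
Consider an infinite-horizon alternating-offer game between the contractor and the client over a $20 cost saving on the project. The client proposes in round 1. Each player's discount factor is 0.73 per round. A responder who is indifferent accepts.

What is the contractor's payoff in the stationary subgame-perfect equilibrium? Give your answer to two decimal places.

When the client proposes, the contractor accepts any offer worth at least 0.73 times what the contractor would get by proposing next round; and vice versa.
This gives x = 20 − 0.73y and y = 20 − 0.73x, where x and y are each side's share when it proposes.
Hence (1 − 0.73·0.73)x = 20(1 − 0.73), i.e. 0.4671·x = 5.4.
x ≈ 11.5607; the contractor's share is 20 − x ≈ 8.4393.

8.44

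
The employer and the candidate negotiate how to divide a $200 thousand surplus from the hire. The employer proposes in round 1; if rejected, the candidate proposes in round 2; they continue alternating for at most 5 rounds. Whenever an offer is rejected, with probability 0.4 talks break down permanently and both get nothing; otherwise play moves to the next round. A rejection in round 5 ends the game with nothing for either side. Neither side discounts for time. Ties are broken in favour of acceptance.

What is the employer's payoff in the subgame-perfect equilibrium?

134.72

Round 5 (the employer proposes): the candidate will accept anything ≥ 0, so the employer offers 0 and keeps 200.
Round 4 (the candidate proposes): rejecting gives the employer an expected 0.6 × 200 = 120, so the candidate offers 120, keeping 80.
Round 3 (the employer proposes): rejecting gives the candidate an expected 0.6 × 80 = 48; the employer offers that and keeps 152.
Round 2 (the candidate proposes): rejecting gives the employer an expected 0.6 × 152 = 91.2, so the candidate offers 91.2, keeping 108.8.
Round 1 (the employer proposes): rejecting gives the candidate an expected 0.6 × 108.8 = 65.28; the employer offers that and keeps 134.72.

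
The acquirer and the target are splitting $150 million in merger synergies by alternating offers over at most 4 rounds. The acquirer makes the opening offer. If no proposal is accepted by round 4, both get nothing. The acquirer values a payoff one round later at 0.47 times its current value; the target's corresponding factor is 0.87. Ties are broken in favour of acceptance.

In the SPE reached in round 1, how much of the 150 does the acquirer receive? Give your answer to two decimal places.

27.47

Round 4 (the target proposes): rejection yields 0 for the acquirer; the target offers 0 and keeps 150.
Round 3 (the acquirer proposes): the target can get 150 next round, worth 0.87 × 150 = 130.5 now; the acquirer offers that and keeps 19.5.
Round 2 (the target proposes): the acquirer can get 19.5 next round, worth 0.47 × 19.5 = 9.165 now; the target offers that and keeps 140.835.
Round 1 (the acquirer proposes): the target can get 140.835 next round, worth 0.87 × 140.835 = 122.52645 now; the acquirer offers that and keeps 27.47355.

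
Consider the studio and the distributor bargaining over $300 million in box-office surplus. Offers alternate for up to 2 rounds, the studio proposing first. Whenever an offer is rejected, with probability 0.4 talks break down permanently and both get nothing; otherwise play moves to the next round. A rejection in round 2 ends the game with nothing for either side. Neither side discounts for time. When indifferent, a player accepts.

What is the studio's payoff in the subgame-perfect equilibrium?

120

Round 2 (the distributor proposes): the studio will accept anything ≥ 0, so the distributor offers 0 and keeps 300.
Round 1 (the studio proposes): rejecting gives the distributor an expected 0.6 × 300 = 180, so the studio offers 180, keeping 120.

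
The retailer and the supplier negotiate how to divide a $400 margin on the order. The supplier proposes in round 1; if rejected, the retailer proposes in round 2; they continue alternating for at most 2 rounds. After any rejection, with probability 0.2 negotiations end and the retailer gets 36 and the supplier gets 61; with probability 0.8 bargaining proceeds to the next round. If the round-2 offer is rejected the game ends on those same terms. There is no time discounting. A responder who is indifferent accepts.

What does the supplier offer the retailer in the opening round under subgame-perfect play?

Round 2 (the retailer proposes): the supplier gets 61 if talks fail, so the retailer offers 61 and keeps 339.
Round 1 (the supplier proposes): rejecting gives the retailer an expected 0.8 × 339 + 0.2 × 36 = 278.4. The supplier offers 278.4 and keeps 400 − 278.4 = 121.6.

278.4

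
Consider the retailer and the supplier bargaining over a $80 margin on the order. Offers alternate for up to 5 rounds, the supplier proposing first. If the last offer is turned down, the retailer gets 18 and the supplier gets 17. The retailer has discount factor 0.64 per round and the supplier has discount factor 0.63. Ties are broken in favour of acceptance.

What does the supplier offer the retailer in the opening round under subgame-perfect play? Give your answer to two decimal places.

29.51

Round 5 (the supplier proposes): the retailer gets 18 if talks fail, so the supplier offers 18 and keeps 62.
Round 4 (the retailer proposes): the supplier can get 62 next round, worth 0.63 × 62 = 39.06 now; the retailer offers that and keeps 40.94.
Round 3 (the supplier proposes): the retailer can get 40.94 next round, worth 0.64 × 40.94 = 26.2016 now. The supplier offers 26.2016 and keeps 80 − 26.2016 = 53.7984.
Round 2 (the retailer proposes): the supplier can get 53.7984 next round, worth 0.63 × 53.7984 = 33.892992 now. The retailer offers 33.892992 and keeps 80 − 33.892992 = 46.107008.
Round 1 (the supplier proposes): the retailer can get 46.107008 next round, worth 0.64 × 46.107008 = 29.50848512 now, so the supplier offers 29.50848512, keeping 50.49151488.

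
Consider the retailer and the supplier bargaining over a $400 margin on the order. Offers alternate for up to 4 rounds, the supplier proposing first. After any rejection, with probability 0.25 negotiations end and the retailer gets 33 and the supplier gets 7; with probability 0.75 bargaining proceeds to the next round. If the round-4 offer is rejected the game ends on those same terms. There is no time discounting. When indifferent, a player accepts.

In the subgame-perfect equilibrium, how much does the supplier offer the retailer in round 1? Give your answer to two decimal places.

Round 4 (the retailer proposes): the supplier gets 7 if talks fail, so the retailer offers 7 and keeps 393.
Round 3 (the supplier proposes): rejecting gives the retailer an expected 0.75 × 393 + 0.25 × 33 = 303, so the supplier offers 303, keeping 97.
Round 2 (the retailer proposes): rejecting gives the supplier an expected 0.75 × 97 + 0.25 × 7 = 74.5; the retailer offers that and keeps 325.5.
Round 1 (the supplier proposes): rejecting gives the retailer an expected 0.75 × 325.5 + 0.25 × 33 = 252.375, so the supplier offers 252.375, keeping 147.625.

252.38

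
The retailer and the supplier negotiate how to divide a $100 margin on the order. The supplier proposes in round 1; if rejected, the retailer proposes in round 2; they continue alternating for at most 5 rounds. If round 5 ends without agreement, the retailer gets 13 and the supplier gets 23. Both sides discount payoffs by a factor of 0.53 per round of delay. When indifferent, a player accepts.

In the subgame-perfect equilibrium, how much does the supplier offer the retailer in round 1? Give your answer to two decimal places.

32.93

Round 5 (the supplier proposes): the retailer gets 13 if talks fail, so the supplier offers 13 and keeps 87.
Round 4 (the retailer proposes): the supplier can get 87 next round, worth 0.53 × 87 = 46.11 now, so the retailer offers 46.11, keeping 53.89.
Round 3 (the supplier proposes): the retailer can get 53.89 next round, worth 0.53 × 53.89 = 28.5617 now, so the supplier offers 28.5617, keeping 71.4383.
Round 2 (the retailer proposes): the supplier can get 71.4383 next round, worth 0.53 × 71.4383 = 37.862299 now. The retailer offers 37.862299 and keeps 100 − 37.862299 = 62.137701.
Round 1 (the supplier proposes): the retailer can get 62.137701 next round, worth 0.53 × 62.137701 = 32.93298153 now; the supplier offers that and keeps 67.06701847.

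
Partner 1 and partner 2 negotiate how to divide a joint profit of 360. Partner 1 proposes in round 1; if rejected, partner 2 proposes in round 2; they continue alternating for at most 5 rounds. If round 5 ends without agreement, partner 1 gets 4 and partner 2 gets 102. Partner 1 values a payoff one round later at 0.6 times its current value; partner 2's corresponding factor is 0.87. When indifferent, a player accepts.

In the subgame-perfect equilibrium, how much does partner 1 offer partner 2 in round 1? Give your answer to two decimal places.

218.47

Round 5 (partner 1 proposes): partner 2 gets 102 if talks fail, so partner 1 offers 102 and keeps 258.
Round 4 (partner 2 proposes): partner 1 can get 258 next round, worth 0.6 × 258 = 154.8 now; partner 2 offers that and keeps 205.2.
Round 3 (partner 1 proposes): partner 2 can get 205.2 next round, worth 0.87 × 205.2 = 178.524 now. Partner 1 offers 178.524 and keeps 360 − 178.524 = 181.476.
Round 2 (partner 2 proposes): partner 1 can get 181.476 next round, worth 0.6 × 181.476 = 108.8856 now, so partner 2 offers 108.8856, keeping 251.1144.
Round 1 (partner 1 proposes): partner 2 can get 251.1144 next round, worth 0.87 × 251.1144 = 218.469528 now. Partner 1 offers 218.469528 and keeps 360 − 218.469528 = 141.530472.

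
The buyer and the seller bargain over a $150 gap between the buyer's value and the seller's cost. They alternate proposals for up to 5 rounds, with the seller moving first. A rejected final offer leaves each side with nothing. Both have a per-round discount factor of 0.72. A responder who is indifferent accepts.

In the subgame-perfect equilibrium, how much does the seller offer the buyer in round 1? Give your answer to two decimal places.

45.92

By backward induction:
Round 5 (the seller proposes): rejection yields 0 for the buyer; the seller offers 0 and keeps 150.
Round 4 (the buyer proposes): the seller can get 150 next round, worth 0.72 × 150 = 108 now; the buyer offers that and keeps 42.
Round 3 (the seller proposes): the buyer can get 42 next round, worth 0.72 × 42 = 30.24 now, so the seller offers 30.24, keeping 119.76.
Round 2 (the buyer proposes): the seller can get 119.76 next round, worth 0.72 × 119.76 = 86.2272 now. The buyer offers 86.2272 and keeps 150 − 86.2272 = 63.7728.
Round 1 (the seller proposes): the buyer can get 63.7728 next round, worth 0.72 × 63.7728 = 45.916416 now; the seller offers that and keeps 104.083584.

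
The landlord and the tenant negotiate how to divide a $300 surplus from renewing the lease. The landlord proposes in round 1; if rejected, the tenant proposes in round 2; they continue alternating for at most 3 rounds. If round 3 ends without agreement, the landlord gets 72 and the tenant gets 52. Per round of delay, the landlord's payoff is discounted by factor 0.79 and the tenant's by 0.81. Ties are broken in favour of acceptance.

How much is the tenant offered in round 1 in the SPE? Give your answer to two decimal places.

84.30

Round 3 (the landlord proposes): the tenant gets 52 if talks fail, so the landlord offers 52 and keeps 248.
Round 2 (the tenant proposes): the landlord can get 248 next round, worth 0.79 × 248 = 195.92 now, so the tenant offers 195.92, keeping 104.08.
Round 1 (the landlord proposes): the tenant can get 104.08 next round, worth 0.81 × 104.08 = 84.3048 now. The landlord offers 84.3048 and keeps 300 − 84.3048 = 215.6952.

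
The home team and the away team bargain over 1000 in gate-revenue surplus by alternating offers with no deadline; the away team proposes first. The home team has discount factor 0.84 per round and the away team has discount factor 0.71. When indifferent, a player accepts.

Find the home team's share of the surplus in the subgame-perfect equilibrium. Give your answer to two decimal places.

Let x be the away team's share when the away team proposes and y be the home team's share when the home team proposes.
The home team accepts iff offered ≥ 0.84·y, so x = 1000 − 0.84y. Symmetrically y = 1000 − 0.71x.
Substituting: x = 1000 − 0.84(1000 − 0.71x), giving x(1 − 0.71·0.84) = 1000(1 − 0.84).
So x = 1000 × 0.16 / 0.4036 ≈ 396.4321, and the home team receives 1000 − x ≈ 603.5679.

603.57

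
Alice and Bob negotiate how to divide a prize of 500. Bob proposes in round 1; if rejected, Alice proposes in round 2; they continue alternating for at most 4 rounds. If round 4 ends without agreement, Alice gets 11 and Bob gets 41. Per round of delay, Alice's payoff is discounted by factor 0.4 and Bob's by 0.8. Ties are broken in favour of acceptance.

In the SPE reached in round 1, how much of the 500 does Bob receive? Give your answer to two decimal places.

Round 4 (Alice proposes): Bob gets 41 if talks fail, so Alice offers 41 and keeps 459.
Round 3 (Bob proposes): Alice can get 459 next round, worth 0.4 × 459 = 183.6 now, so Bob offers 183.6, keeping 316.4.
Round 2 (Alice proposes): Bob can get 316.4 next round, worth 0.8 × 316.4 = 253.12 now; Alice offers that and keeps 246.88.
Round 1 (Bob proposes): Alice can get 246.88 next round, worth 0.4 × 246.88 = 98.752 now; Bob offers that and keeps 401.248.

401.25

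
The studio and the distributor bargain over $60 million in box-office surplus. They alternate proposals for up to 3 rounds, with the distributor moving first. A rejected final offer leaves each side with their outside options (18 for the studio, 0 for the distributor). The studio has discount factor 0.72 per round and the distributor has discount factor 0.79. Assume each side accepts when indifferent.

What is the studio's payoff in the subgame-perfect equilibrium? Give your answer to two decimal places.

Round 3 (the distributor proposes): the studio gets 18 if talks fail, so the distributor offers 18 and keeps 42.
Round 2 (the studio proposes): the distributor can get 42 next round, worth 0.79 × 42 = 33.18 now. The studio offers 33.18 and keeps 60 − 33.18 = 26.82.
Round 1 (the distributor proposes): the studio can get 26.82 next round, worth 0.72 × 26.82 = 19.3104 now; the distributor offers that and keeps 40.6896.

19.31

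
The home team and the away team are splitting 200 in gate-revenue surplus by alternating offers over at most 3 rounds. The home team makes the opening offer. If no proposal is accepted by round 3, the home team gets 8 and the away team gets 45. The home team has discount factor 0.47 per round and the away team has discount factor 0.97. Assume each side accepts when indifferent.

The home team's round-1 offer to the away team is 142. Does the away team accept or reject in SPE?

Round 3 (the home team proposes): the away team gets 45 if talks fail, so the home team offers 45 and keeps 155.
Round 2 (the away team proposes): the home team can get 155 next round, worth 0.47 × 155 = 72.85 now; the away team offers that and keeps 127.15.
So by rejecting in round 1, the away team gets 127.15 next round, worth 0.97 × 127.15 = 123.3355 now.
Offer 142 ≥ 123.3355, so the away team accepts.

Accept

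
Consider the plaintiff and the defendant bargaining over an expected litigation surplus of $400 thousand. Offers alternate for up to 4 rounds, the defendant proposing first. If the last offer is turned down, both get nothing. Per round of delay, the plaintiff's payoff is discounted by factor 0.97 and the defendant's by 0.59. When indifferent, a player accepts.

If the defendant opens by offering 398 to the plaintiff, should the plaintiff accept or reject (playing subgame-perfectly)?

Accept

Round 4 (the plaintiff proposes): rejection yields 0 for the defendant; the plaintiff offers 0 and keeps 400.
Round 3 (the defendant proposes): the plaintiff can get 400 next round, worth 0.97 × 400 = 388 now; the defendant offers that and keeps 12.
Round 2 (the plaintiff proposes): the defendant can get 12 next round, worth 0.59 × 12 = 7.08 now. The plaintiff offers 7.08 and keeps 400 − 7.08 = 392.92.
So by rejecting in round 1, the plaintiff gets 392.92 next round, worth 0.97 × 392.92 = 381.1324 now.
Offer 398 ≥ 381.1324, so the plaintiff accepts.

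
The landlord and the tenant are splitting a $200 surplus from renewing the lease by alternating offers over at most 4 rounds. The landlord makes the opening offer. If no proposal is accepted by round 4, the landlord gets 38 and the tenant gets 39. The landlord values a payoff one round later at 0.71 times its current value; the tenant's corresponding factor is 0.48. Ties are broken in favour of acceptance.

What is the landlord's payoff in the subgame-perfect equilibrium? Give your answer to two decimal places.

145.66

Round 4 (the tenant proposes): the landlord gets 38 if talks fail, so the tenant offers 38 and keeps 162.
Round 3 (the landlord proposes): the tenant can get 162 next round, worth 0.48 × 162 = 77.76 now. The landlord offers 77.76 and keeps 200 − 77.76 = 122.24.
Round 2 (the tenant proposes): the landlord can get 122.24 next round, worth 0.71 × 122.24 = 86.7904 now. The tenant offers 86.7904 and keeps 200 − 86.7904 = 113.2096.
Round 1 (the landlord proposes): the tenant can get 113.2096 next round, worth 0.48 × 113.2096 = 54.340608 now; the landlord offers that and keeps 145.659392.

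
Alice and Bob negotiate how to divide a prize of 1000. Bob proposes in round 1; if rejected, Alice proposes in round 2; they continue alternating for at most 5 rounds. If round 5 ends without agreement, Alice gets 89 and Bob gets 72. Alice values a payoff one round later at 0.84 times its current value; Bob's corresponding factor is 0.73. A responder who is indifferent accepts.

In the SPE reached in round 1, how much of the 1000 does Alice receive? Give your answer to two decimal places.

399.34

By backward induction:
Round 5 (Bob proposes): Alice gets 89 if talks fail, so Bob offers 89 and keeps 911.
Round 4 (Alice proposes): Bob can get 911 next round, worth 0.73 × 911 = 665.03 now; Alice offers that and keeps 334.97.
Round 3 (Bob proposes): Alice can get 334.97 next round, worth 0.84 × 334.97 = 281.3748 now; Bob offers that and keeps 718.6252.
Round 2 (Alice proposes): Bob can get 718.6252 next round, worth 0.73 × 718.6252 = 524.596396 now, so Alice offers 524.596396, keeping 475.403604.
Round 1 (Bob proposes): Alice can get 475.403604 next round, worth 0.84 × 475.403604 = 399.33902736 now. Bob offers 399.33902736 and keeps 1000 − 399.33902736 = 600.66097264.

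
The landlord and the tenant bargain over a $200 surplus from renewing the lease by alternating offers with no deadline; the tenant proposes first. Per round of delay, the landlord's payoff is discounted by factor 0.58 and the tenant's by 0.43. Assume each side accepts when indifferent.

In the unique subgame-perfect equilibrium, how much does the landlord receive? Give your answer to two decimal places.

In a stationary SPE each proposer offers the other exactly their discounted continuation value.
If the tenant keeps x when proposing and the landlord keeps y when proposing, then x = 200 − 0.58y and y = 200 − 0.43x.
Solving: x = 200(1 − 0.58) / (1 − 0.43·0.58) = 84 / 0.7506 ≈ 111.9105.
The landlord gets 200 − 111.9105 ≈ 88.0895.

88.09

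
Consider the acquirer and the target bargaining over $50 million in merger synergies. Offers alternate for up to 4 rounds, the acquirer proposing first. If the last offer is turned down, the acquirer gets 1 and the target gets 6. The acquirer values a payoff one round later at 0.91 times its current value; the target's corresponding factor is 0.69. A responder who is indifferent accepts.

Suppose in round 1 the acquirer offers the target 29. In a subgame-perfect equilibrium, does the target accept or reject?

Accept

Work out the target's continuation value if the offer is rejected.
Round 4 (the target proposes): the acquirer gets 1 if talks fail, so the target offers 1 and keeps 49.
Round 3 (the acquirer proposes): the target can get 49 next round, worth 0.69 × 49 = 33.81 now. The acquirer offers 33.81 and keeps 50 − 33.81 = 16.19.
Round 2 (the target proposes): the acquirer can get 16.19 next round, worth 0.91 × 16.19 = 14.7329 now. The target offers 14.7329 and keeps 50 − 14.7329 = 35.2671.
So by rejecting in round 1, the target gets 35.2671 next round, worth 0.69 × 35.2671 = 24.334299 now.
Offer 29 ≥ 24.334299, so the target accepts.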